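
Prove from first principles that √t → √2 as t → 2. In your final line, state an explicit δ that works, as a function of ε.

δ = min(2, √2·ε)

Let ε > 0 be given. We want δ > 0 such that 0 < |t − 2| < δ implies |√t − √2| < ε.
Rationalise: √t − √2 = (t − 2)/(√t + √2), so |√t − √2| = |t − 2|/(√t + √2).
Restrict δ ≤ 2 so that |t − 2| < 2 forces t > 0, and then √t + √2 > √2.
Hence |√t − √2| < |t − 2|/√2, which is < ε once |t − 2| < √2·ε.
Take δ = min(2, √2·ε). If 0 < |t − 2| < δ then t > 0 and |√t − √2| < |t − 2|/√2 < ε.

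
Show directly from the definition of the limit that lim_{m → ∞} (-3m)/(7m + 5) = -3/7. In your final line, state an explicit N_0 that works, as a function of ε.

N_0 = (15/49)/ε

Let ε > 0. For m ≥ 1, |(-3m)/(7m + 5) + 3/7| = |15|/(7(7m + 5)) = 15/(7(7m + 5)).
Since 7m + 5 ≥ 7m for m ≥ 1, this is ≤ 15/(7·7m) = (15/49)/m.
So |(-3m)/(7m + 5) + 3/7| < ε whenever m > (15/49)/ε.
Take N_0 = (15/49)/ε. If m > N_0 then |(-3m)/(7m + 5) + 3/7| ≤ (15/49)/m < ε.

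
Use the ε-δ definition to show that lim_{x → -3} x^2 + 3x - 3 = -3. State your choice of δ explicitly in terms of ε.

δ = min(1, ε/4)

Suppose ε > 0. We want δ > 0 such that 0 < |x + 3| < δ implies |(x^2 + 3x - 3) + 3| < ε.
(x^2 + 3x - 3) + 3 = x^2 + 3x = (x + 3)(x).
So |(x^2 + 3x - 3) + 3| = |x + 3|·|x|.
Require δ ≤ 1. Then |x + 3| < 1 gives |x| < 4, and by the triangle inequality |x| ≤ 4 = 4.
Hence |(x^2 + 3x - 3) + 3| ≤ 4|x + 3| < ε provided |x + 3| < ε/4.
Choosing δ = min(1, ε/4) ensures both conditions, hence |(x^2 + 3x - 3) + 3| < ε.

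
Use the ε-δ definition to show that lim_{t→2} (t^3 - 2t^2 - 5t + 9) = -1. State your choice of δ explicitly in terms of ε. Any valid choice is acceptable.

δ = min(1, ε/14)

Suppose ε > 0. We want δ > 0 such that 0 < |t − 2| < δ implies |(t^3 - 2t^2 - 5t + 9) + 1| < ε.
(t^3 - 2t^2 - 5t + 9) + 1 = t^3 - 2t^2 - 5t + 10 = (t − 2)(t^2 - 5).
So |(t^3 - 2t^2 - 5t + 9) + 1| = |t − 2|·|t^2 - 5|.
Assume first that |t − 2| < 1, so |t| < 3. Then |t^2 - 5| ≤ 3^2 + 5 = 14.
Hence |(t^3 - 2t^2 - 5t + 9) + 1| ≤ 14|t − 2| < ε provided |t − 2| < ε/14.
Choosing δ = min(1, ε/14) ensures both conditions, hence |(t^3 - 2t^2 - 5t + 9) + 1| < ε.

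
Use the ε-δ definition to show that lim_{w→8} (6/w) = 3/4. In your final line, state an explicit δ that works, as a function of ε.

Let ε > 0 be given. We seek δ > 0 such that 0 < |w − 8| < δ implies |6/w − (3/4)| < ε.
|6/w − (3/4)| = 6·|8 − w|/(8·|w|) = 6|w − 8|/(8|w|).
Require δ ≤ 4 so that |w| > 8 − 4 = 4, hence 8|w| > 32.
Then |6/w − (3/4)| < 6|w − 8|/32, which is < ε when |w − 8| < (16/3)ε.
Take δ = min(4, (16/3)ε). Then 0 < |w − 8| < δ gives both |w − 8| < 4 and |w − 8| < (16/3)ε, so |6/w − (3/4)| < ε.

δ = min(4, (16/3)ε)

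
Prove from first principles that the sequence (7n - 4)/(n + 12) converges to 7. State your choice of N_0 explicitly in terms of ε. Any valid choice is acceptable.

Fix ε > 0. For n ≥ 1, |(7n - 4)/(n + 12) − 7| = |-88|/((n + 12)) = 88/((n + 12)).
Since n + 12 ≥ n for n ≥ 1, this is ≤ 88/(n) = 88/n.
So |(7n - 4)/(n + 12) − 7| < ε whenever n > 88/ε.
Take N_0 = 88/ε. If n > N_0 then |(7n - 4)/(n + 12) − 7| ≤ 88/n < ε.

N_0 = 88/ε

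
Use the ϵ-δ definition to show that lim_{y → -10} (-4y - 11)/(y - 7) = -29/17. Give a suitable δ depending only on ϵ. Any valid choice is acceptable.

Suppose ϵ > 0. We want δ > 0 with 0 < |y + 10| < δ ⇒ |(-4y - 11)/(y - 7) + 29/17| < ϵ.
Combining over a common denominator, (-4y - 11)/(y - 7) + 29/17 = [(-4y - 11)·(-17) − 29·(y - 7)] / [(-17)·(y - 7)] = 39(y + 10) / ((-17)(y - 7)).
So |(-4y - 11)/(y - 7) + 29/17| = 39|y + 10| / (17·|y − 7|).
Restrict δ ≤ 17/2. Then |y + 10| < 17/2 gives |y − 7| = |(y + 10) + (-17)| ≥ 17 − 17/2 = 17/2.
Hence |(-4y - 11)/(y - 7) + 29/17| < 39|y + 10|/(17·(17/2)) = (78/289)|y + 10|, which is < ϵ once |y + 10| < (289/78)ϵ.
Take δ = min(17/2, (289/78)ϵ). Then 0 < |y + 10| < δ forces both bounds, so |(-4y - 11)/(y - 7) + 29/17| < ϵ.

δ = min(17/2, (289/78)ϵ)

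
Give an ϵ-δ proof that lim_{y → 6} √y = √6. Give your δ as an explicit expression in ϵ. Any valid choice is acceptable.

Suppose ϵ > 0. We want δ > 0 such that 0 < |y − 6| < δ implies |√y − √6| < ϵ.
Multiplying by the conjugate, |√y − √6| = |y − 6|/(√y + √6).
Restrict δ ≤ 6 so that |y − 6| < 6 forces y > 0, and then √y + √6 > √6.
Hence |√y − √6| < |y − 6|/√6, which is < ϵ once |y − 6| < √6·ϵ.
Take δ = min(6, √6·ϵ). If 0 < |y − 6| < δ then y > 0 and |√y − √6| < |y − 6|/√6 < ϵ.

δ = min(6, √6·ϵ)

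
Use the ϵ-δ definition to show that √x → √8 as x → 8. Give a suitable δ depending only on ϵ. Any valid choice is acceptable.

Fix ϵ > 0. We want δ > 0 such that 0 < |x − 8| < δ implies |√x − √8| < ϵ.
Rationalise: √x − √8 = (x − 8)/(√x + √8), so |√x − √8| = |x − 8|/(√x + √8).
Restrict δ ≤ 8 so that |x − 8| < 8 forces x > 0, and then √x + √8 > √8.
Hence |√x − √8| < |x − 8|/√8, which is < ϵ once |x − 8| < √8·ϵ.
Take δ = min(8, √8·ϵ). If 0 < |x − 8| < δ then x > 0 and |√x − √8| < |x − 8|/√8 < ϵ.

δ = min(8, √8·ϵ)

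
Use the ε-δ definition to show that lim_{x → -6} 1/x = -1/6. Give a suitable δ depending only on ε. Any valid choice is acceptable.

δ = min(3, 18ε)

Fix ε > 0. We seek δ > 0 such that 0 < |x + 6| < δ implies |1/x + 1/6| < ε.
|1/x + 1/6| = |-6 − x|/(6·|x|) = |x + 6|/(6|x|).
Restrict δ ≤ 3. Then |x + 6| < 3 gives |x| > 3, so 6|x| > 18.
Then |1/x + 1/6| < |x + 6|/18, which is < ε when |x + 6| < 18ε.
Take δ = min(3, 18ε). Then 0 < |x + 6| < δ gives both |x + 6| < 3 and |x + 6| < 18ε, so |1/x + 1/6| < ε.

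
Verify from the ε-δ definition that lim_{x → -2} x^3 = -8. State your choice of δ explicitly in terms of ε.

Fix ε > 0. We seek δ > 0 with 0 < |x + 2| < δ ⇒ |x^3 + 8| < ε.
Factor: x^3 + 8 = (x + 2)(x^2 - 2x + 4), so |x^3 + 8| = |x + 2|·|x^2 - 2x + 4|.
Restrict δ ≤ 1. Then |x + 2| < 1 gives |x| < 3, so by the triangle inequality |x^2 - 2x + 4| ≤ 3^2 + 2·3 + 4 = 19.
Hence |x^3 + 8| ≤ 19|x + 2|, which is < ε once |x + 2| < ε/19.
Take δ = min(1, ε/19). If 0 < |x + 2| < δ then both bounds hold and |x^3 + 8| ≤ 19|x + 2| < 19·(ε/19) = ε.

δ = min(1, ε/19)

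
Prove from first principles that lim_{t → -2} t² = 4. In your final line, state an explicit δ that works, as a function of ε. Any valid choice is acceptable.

Let ε > 0. We seek δ > 0 with 0 < |t + 2| < δ ⇒ |t² − 4| < ε.
Factor: t² − 4 = (t + 2)(t - 2), so |t² − 4| = |t + 2|·|t - 2|.
Restrict δ ≤ 1. Then |t + 2| < 1 gives |t| < 3, so by the triangle inequality |t - 2| ≤ 3 + 2 = 5.
Hence |t² − 4| ≤ 5|t + 2|, which is < ε once |t + 2| < ε/5.
Take δ = min(1, ε/5). If 0 < |t + 2| < δ then both bounds hold and |t² − 4| ≤ 5|t + 2| < 5·(ε/5) = ε.

δ = min(1, ε/5)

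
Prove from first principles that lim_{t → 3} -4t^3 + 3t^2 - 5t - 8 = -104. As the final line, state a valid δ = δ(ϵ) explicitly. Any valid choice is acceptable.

δ = min(1, ϵ/132)

Suppose ϵ > 0. We want δ > 0 such that 0 < |t − 3| < δ implies |(-4t^3 + 3t^2 - 5t - 8) + 104| < ϵ.
(-4t^3 + 3t^2 - 5t - 8) + 104 = -4t^3 + 3t^2 - 5t + 96 = (t − 3)(-4t^2 - 9t - 32).
So |(-4t^3 + 3t^2 - 5t - 8) + 104| = |t − 3|·|-4t^2 - 9t - 32|.
Assume first that |t − 3| < 1, so |t| < 4. Then |-4t^2 - 9t - 32| ≤ 4·4^2 + 9·4 + 32 = 132.
Hence |(-4t^3 + 3t^2 - 5t - 8) + 104| ≤ 132|t − 3| < ϵ provided |t − 3| < ϵ/132.
Choosing δ = min(1, ϵ/132) ensures both conditions, hence |(-4t^3 + 3t^2 - 5t - 8) + 104| < ϵ.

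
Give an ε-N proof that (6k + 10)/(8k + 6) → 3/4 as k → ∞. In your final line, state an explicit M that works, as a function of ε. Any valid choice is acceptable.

M = (11/16)/ε

Let ε > 0 be given. For k ≥ 1, |(6k + 10)/(8k + 6) − (3/4)| = |44|/(8(8k + 6)) = 44/(8(8k + 6)).
Since 8k + 6 ≥ 8k for k ≥ 1, this is ≤ 44/(8·8k) = (11/16)/k.
So |(6k + 10)/(8k + 6) − (3/4)| < ε whenever k > (11/16)/ε.
Take M = (11/16)/ε. If k > M then |(6k + 10)/(8k + 6) − (3/4)| ≤ (11/16)/k < ε.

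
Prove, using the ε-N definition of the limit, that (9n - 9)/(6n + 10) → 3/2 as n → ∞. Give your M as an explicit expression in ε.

Let ε > 0 be given. For n ≥ 1, |(9n - 9)/(6n + 10) − (3/2)| = |-144|/(6(6n + 10)) = 144/(6(6n + 10)).
Since 6n + 10 ≥ 6n for n ≥ 1, this is ≤ 144/(6·6n) = 4/n.
So |(9n - 9)/(6n + 10) − (3/2)| < ε whenever n > 4/ε.
Take M = 4/ε. If n > M then |(9n - 9)/(6n + 10) − (3/2)| ≤ 4/n < ε.

M = 4/ε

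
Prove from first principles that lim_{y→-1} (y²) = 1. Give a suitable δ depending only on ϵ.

Let ϵ > 0. We seek δ > 0 with 0 < |y + 1| < δ ⇒ |y² − 1| < ϵ.
Factor: y² − 1 = (y + 1)(y - 1), so |y² − 1| = |y + 1|·|y - 1|.
Impose δ ≤ 2 so that |y| < 3; then |y - 1| ≤ 4.
Hence |y² − 1| ≤ 4|y + 1|, which is < ϵ once |y + 1| < ϵ/4.
Take δ = min(2, ϵ/4). If 0 < |y + 1| < δ then both bounds hold and |y² − 1| ≤ 4|y + 1| < 4·(ϵ/4) = ϵ.

δ = min(2, ϵ/4)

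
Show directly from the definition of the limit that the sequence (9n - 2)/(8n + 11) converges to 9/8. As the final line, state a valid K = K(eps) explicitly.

Let eps > 0 be given. For n ≥ 1, |(9n - 2)/(8n + 11) − (9/8)| = |-115|/(8(8n + 11)) = 115/(8(8n + 11)).
Since 8n + 11 ≥ 8n for n ≥ 1, this is ≤ 115/(8·8n) = (115/64)/n.
So |(9n - 2)/(8n + 11) − (9/8)| < eps whenever n > (115/64)/eps.
Take K = (115/64)/eps. If n > K then |(9n - 2)/(8n + 11) − (9/8)| ≤ (115/64)/n < eps.

K = (115/64)/eps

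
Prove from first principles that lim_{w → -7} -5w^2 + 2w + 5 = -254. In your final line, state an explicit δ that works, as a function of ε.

Let ε > 0 be given. We want δ > 0 such that 0 < |w + 7| < δ implies |(-5w^2 + 2w + 5) + 254| < ε.
(-5w^2 + 2w + 5) + 254 = -5w^2 + 2w + 259 = (w + 7)(-5w + 37).
So |(-5w^2 + 2w + 5) + 254| = |w + 7|·|-5w + 37|.
Assume first that |w + 7| < 1, so |w| < 8. Then |-5w + 37| ≤ 5·8 + 37 = 77.
Hence |(-5w^2 + 2w + 5) + 254| ≤ 77|w + 7| < ε provided |w + 7| < ε/77.
Choosing δ = min(1, ε/77) ensures both conditions, hence |(-5w^2 + 2w + 5) + 254| < ε.

δ = min(1, ε/77)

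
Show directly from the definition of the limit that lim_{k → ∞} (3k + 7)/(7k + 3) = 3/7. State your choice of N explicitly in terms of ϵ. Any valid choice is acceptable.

Let ϵ > 0 be given. For k ≥ 1, |(3k + 7)/(7k + 3) − (3/7)| = |40|/(7(7k + 3)) = 40/(7(7k + 3)).
Since 7k + 3 ≥ 7k for k ≥ 1, this is ≤ 40/(7·7k) = (40/49)/k.
So |(3k + 7)/(7k + 3) − (3/7)| < ϵ whenever k > (40/49)/ϵ.
Take N = (40/49)/ϵ. If k > N then |(3k + 7)/(7k + 3) − (3/7)| ≤ (40/49)/k < ϵ.

N = (40/49)/ϵ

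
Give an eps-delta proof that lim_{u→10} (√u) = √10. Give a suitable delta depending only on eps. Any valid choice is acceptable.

Fix eps > 0. We want delta > 0 such that 0 < |u − 10| < delta implies |√u − √10| < eps.
Rationalise: √u − √10 = (u − 10)/(√u + √10), so |√u − √10| = |u − 10|/(√u + √10).
Restrict delta ≤ 10 so that |u − 10| < 10 forces u > 0, and then √u + √10 > √10.
Hence |√u − √10| < |u − 10|/√10, which is < eps once |u − 10| < √10·eps.
Take delta = min(10, √10·eps). If 0 < |u − 10| < delta then u > 0 and |√u − √10| < |u − 10|/√10 < eps.

delta = min(10, √10·eps)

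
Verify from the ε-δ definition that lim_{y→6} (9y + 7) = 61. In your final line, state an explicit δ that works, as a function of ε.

δ = ε/9

Let ε > 0 be given. We need δ > 0 so that 0 < |y − 6| < δ implies |(9y + 7) − 61| < ε.
Since (9y + 7) − 61 = 9(y − 6), we have |(9y + 7) − 61| = 9|y − 6|.
So 9|y − 6| < ε exactly when |y − 6| < ε/9.
Choosing δ = ε/9 gives |(9y + 7) − 61| = 9|y − 6| < ε whenever |y − 6| < δ.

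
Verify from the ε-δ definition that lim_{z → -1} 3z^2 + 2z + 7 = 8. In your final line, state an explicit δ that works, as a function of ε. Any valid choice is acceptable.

δ = min(1, ε/7)

Let ε > 0 be given. We want δ > 0 such that 0 < |z + 1| < δ implies |(3z^2 + 2z + 7) − 8| < ε.
(3z^2 + 2z + 7) − 8 = 3z^2 + 2z - 1 = (z + 1)(3z - 1).
So |(3z^2 + 2z + 7) − 8| = |z + 1|·|3z - 1|.
Require δ ≤ 1. Then |z + 1| < 1 gives |z| < 2, and by the triangle inequality |3z - 1| ≤ 3·2 + 1 = 7.
Hence |(3z^2 + 2z + 7) − 8| ≤ 7|z + 1| < ε provided |z + 1| < ε/7.
Choosing δ = min(1, ε/7) ensures both conditions, hence |(3z^2 + 2z + 7) − 8| < ε.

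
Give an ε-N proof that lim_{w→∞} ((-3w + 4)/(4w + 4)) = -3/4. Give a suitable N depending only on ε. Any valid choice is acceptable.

N = (7/4)/ε

Let ε > 0 be given. We seek N > 0 such that w > N implies |(-3w + 4)/(4w + 4) + 3/4| < ε.
(-3w + 4)/(4w + 4) + 3/4 = (4(-3w + 4) − (-3)(4w + 4)) / (4(4w + 4)) = 28/(4(4w + 4)).
For w > 0 we have 4w + 4 > 4w, so |(-3w + 4)/(4w + 4) + 3/4| = 28/(4(4w + 4)) < 28/(4·4w) = (7/4)/w.
Thus |(-3w + 4)/(4w + 4) + 3/4| < ε whenever w > (7/4)/ε.
Take N = (7/4)/ε. If w > N then |(-3w + 4)/(4w + 4) + 3/4| < (7/4)/w < ε.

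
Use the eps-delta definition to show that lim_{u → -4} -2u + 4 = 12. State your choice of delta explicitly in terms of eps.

Fix eps > 0. We need delta > 0 so that 0 < |u + 4| < delta implies |(-2u + 4) − 12| < eps.
|(-2u + 4) − 12| = |-2u - 8| = 2|u + 4|.
Thus it suffices that |u + 4| < eps/2.
Choosing delta = eps/2 gives |(-2u + 4) − 12| = 2|u + 4| < eps whenever |u + 4| < delta.

delta = eps/2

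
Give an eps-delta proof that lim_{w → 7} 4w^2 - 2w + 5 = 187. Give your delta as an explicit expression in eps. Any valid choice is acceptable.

delta = min(1, eps/58)

Fix eps > 0. We want delta > 0 such that 0 < |w − 7| < delta implies |(4w^2 - 2w + 5) − 187| < eps.
(4w^2 - 2w + 5) − 187 = 4w^2 - 2w - 182 = (w − 7)(4w + 26).
So |(4w^2 - 2w + 5) − 187| = |w − 7|·|4w + 26|.
Require delta ≤ 1. Then |w − 7| < 1 gives |w| < 8, and by the triangle inequality |4w + 26| ≤ 4·8 + 26 = 58.
Hence |(4w^2 - 2w + 5) − 187| ≤ 58|w − 7| < eps provided |w − 7| < eps/58.
Take delta = min(1, eps/58). Then 0 < |w − 7| < delta gives both |w − 7| < 1 and |w − 7| < eps/58, so |(4w^2 - 2w + 5) − 187| < eps.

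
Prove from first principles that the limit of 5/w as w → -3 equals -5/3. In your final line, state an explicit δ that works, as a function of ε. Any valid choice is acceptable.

Suppose ε > 0. We seek δ > 0 such that 0 < |w + 3| < δ implies |5/w + 5/3| < ε.
|5/w + 5/3| = 5·|-3 − w|/(3·|w|) = 5|w + 3|/(3|w|).
Restrict δ ≤ 3/2. Then |w + 3| < 3/2 gives |w| > 3/2, so 3|w| > 9/2.
Then |5/w + 5/3| < 5|w + 3|/(9/2), which is < ε when |w + 3| < (9/10)ε.
Take δ = min(3/2, (9/10)ε). Then 0 < |w + 3| < δ gives both |w + 3| < 3/2 and |w + 3| < (9/10)ε, so |5/w + 5/3| < ε.

δ = min(3/2, (9/10)ε)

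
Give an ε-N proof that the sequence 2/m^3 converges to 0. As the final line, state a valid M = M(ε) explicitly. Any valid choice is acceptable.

M = (2/ε)^{1/3}

Suppose ε > 0. For m ≥ 1, |2/m^3 − 0| = 2/m^3.
2/m^3 < ε ⇔ m^3 > 2/ε ⇔ m > (2/ε)^{1/3}.
Take M = (2/ε)^{1/3}. Then m > M implies 2/m^3 < ε.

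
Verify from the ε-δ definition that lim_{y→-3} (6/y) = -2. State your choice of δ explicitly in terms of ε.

δ = min(3/2, (3/4)ε)

Let ε > 0. We seek δ > 0 such that 0 < |y + 3| < δ implies |6/y + 2| < ε.
|6/y + 2| = 6·|-3 − y|/(3·|y|) = 6|y + 3|/(3|y|).
Restrict δ ≤ 3/2. Then |y + 3| < 3/2 gives |y| > 3/2, so 3|y| > 9/2.
Then |6/y + 2| < 6|y + 3|/(9/2), which is < ε when |y + 3| < (3/4)ε.
Take δ = min(3/2, (3/4)ε). Then 0 < |y + 3| < δ gives both |y + 3| < 3/2 and |y + 3| < (3/4)ε, so |6/y + 2| < ε.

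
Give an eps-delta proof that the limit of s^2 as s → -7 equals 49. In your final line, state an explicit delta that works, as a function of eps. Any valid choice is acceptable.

Suppose eps > 0. We seek delta > 0 with 0 < |s + 7| < delta ⇒ |s^2 − 49| < eps.
Factor: s^2 − 49 = (s + 7)(s - 7), so |s^2 − 49| = |s + 7|·|s - 7|.
Restrict delta ≤ 2. Then |s + 7| < 2 gives |s| < 9, so by the triangle inequality |s - 7| ≤ 9 + 7 = 16.
Hence |s^2 − 49| ≤ 16|s + 7|, which is < eps once |s + 7| < eps/16.
Take delta = min(2, eps/16). If 0 < |s + 7| < delta then both bounds hold and |s^2 − 49| ≤ 16|s + 7| < 16·(eps/16) = eps.

delta = min(2, eps/16)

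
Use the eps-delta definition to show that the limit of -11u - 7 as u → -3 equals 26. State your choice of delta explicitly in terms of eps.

delta = eps/11

Let eps > 0. We need delta > 0 so that 0 < |u + 3| < delta implies |(-11u - 7) − 26| < eps.
Since (-11u - 7) − 26 = -11(u + 3), we have |(-11u - 7) − 26| = 11|u + 3|.
Thus it suffices that |u + 3| < eps/11.
Choosing delta = eps/11 gives |(-11u - 7) − 26| = 11|u + 3| < eps whenever |u + 3| < delta.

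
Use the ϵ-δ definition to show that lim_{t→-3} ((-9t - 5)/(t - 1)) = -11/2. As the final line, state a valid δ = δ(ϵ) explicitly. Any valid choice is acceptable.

δ = min(2, (4/7)ϵ)

Suppose ϵ > 0. We want δ > 0 with 0 < |t + 3| < δ ⇒ |(-9t - 5)/(t - 1) + 11/2| < ϵ.
Combining over a common denominator, (-9t - 5)/(t - 1) + 11/2 = [(-9t - 5)·(-4) − 22·(t - 1)] / [(-4)·(t - 1)] = 14(t + 3) / ((-4)(t - 1)).
So |(-9t - 5)/(t - 1) + 11/2| = 14|t + 3| / (4·|t − 1|).
Restrict δ ≤ 2. Then |t + 3| < 2 gives |t − 1| = |(t + 3) + (-4)| ≥ 4 − 2 = 2.
Hence |(-9t - 5)/(t - 1) + 11/2| < 14|t + 3|/(4·2) = (7/4)|t + 3|, which is < ϵ once |t + 3| < (4/7)ϵ.
Take δ = min(2, (4/7)ϵ). Then 0 < |t + 3| < δ forces both bounds, so |(-9t - 5)/(t - 1) + 11/2| < ϵ.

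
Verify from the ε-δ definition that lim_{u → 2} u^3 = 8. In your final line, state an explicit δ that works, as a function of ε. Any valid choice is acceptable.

δ = min(1, ε/19)

Fix ε > 0. We seek δ > 0 with 0 < |u − 2| < δ ⇒ |u^3 − 8| < ε.
Factor: u^3 − 8 = (u − 2)(u^2 + 2u + 4), so |u^3 − 8| = |u − 2|·|u^2 + 2u + 4|.
Restrict δ ≤ 1. Then |u − 2| < 1 gives |u| < 3, so by the triangle inequality |u^2 + 2u + 4| ≤ 3^2 + 2·3 + 4 = 19.
Hence |u^3 − 8| ≤ 19|u − 2|, which is < ε once |u − 2| < ε/19.
Take δ = min(1, ε/19). If 0 < |u − 2| < δ then both bounds hold and |u^3 − 8| ≤ 19|u − 2| < 19·(ε/19) = ε.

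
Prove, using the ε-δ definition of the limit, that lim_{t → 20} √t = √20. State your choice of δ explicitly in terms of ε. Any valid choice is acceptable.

δ = min(20, √20·ε)

Fix ε > 0. We want δ > 0 such that 0 < |t − 20| < δ implies |√t − √20| < ε.
Multiplying by the conjugate, |√t − √20| = |t − 20|/(√t + √20).
Restrict δ ≤ 20 so that |t − 20| < 20 forces t > 0, and then √t + √20 > √20.
Hence |√t − √20| < |t − 20|/√20, which is < ε once |t − 20| < √20·ε.
Take δ = min(20, √20·ε). If 0 < |t − 20| < δ then t > 0 and |√t − √20| < |t − 20|/√20 < ε.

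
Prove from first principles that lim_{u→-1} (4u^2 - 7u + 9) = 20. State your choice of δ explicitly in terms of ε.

δ = min(2, ε/23)

Fix ε > 0. We want δ > 0 such that 0 < |u + 1| < δ implies |(4u^2 - 7u + 9) − 20| < ε.
(4u^2 - 7u + 9) − 20 = 4u^2 - 7u - 11 = (u + 1)(4u - 11).
So |(4u^2 - 7u + 9) − 20| = |u + 1|·|4u - 11|.
Require δ ≤ 2. Then |u + 1| < 2 gives |u| < 3, and by the triangle inequality |4u - 11| ≤ 4·3 + 11 = 23.
Hence |(4u^2 - 7u + 9) − 20| ≤ 23|u + 1| < ε provided |u + 1| < ε/23.
Take δ = min(2, ε/23). Then 0 < |u + 1| < δ gives both |u + 1| < 2 and |u + 1| < ε/23, so |(4u^2 - 7u + 9) − 20| < ε.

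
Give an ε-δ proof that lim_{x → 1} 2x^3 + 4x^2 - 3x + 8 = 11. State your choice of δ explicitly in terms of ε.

Let ε > 0. We want δ > 0 such that 0 < |x − 1| < δ implies |(2x^3 + 4x^2 - 3x + 8) − 11| < ε.
(2x^3 + 4x^2 - 3x + 8) − 11 = 2x^3 + 4x^2 - 3x - 3 = (x − 1)(2x^2 + 6x + 3).
So |(2x^3 + 4x^2 - 3x + 8) − 11| = |x − 1|·|2x^2 + 6x + 3|.
Require δ ≤ 1. Then |x − 1| < 1 gives |x| < 2, and by the triangle inequality |2x^2 + 6x + 3| ≤ 2·2^2 + 6·2 + 3 = 23.
Hence |(2x^3 + 4x^2 - 3x + 8) − 11| ≤ 23|x − 1| < ε provided |x − 1| < ε/23.
Take δ = min(1, ε/23). Then 0 < |x − 1| < δ gives both |x − 1| < 1 and |x − 1| < ε/23, so |(2x^3 + 4x^2 - 3x + 8) − 11| < ε.

δ = min(1, ε/23)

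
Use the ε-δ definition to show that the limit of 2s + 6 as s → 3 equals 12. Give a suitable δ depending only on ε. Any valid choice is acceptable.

Let ε > 0 be given. We need δ > 0 so that 0 < |s − 3| < δ implies |(2s + 6) − 12| < ε.
|(2s + 6) − 12| = |2s - 6| = 2|s − 3|.
Thus it suffices that |s − 3| < ε/2.
Take δ = ε/2. If 0 < |s − 3| < δ then |(2s + 6) − 12| = 2|s − 3| < 2·(ε/2) = ε.

δ = ε/2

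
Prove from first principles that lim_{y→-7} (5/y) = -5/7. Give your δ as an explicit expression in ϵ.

Suppose ϵ > 0. We seek δ > 0 such that 0 < |y + 7| < δ implies |5/y + 5/7| < ϵ.
|5/y + 5/7| = 5·|-7 − y|/(7·|y|) = 5|y + 7|/(7|y|).
Require δ ≤ 7/2 so that |y| > 7 − 7/2 = 7/2, hence 7|y| > 49/2.
Then |5/y + 5/7| < 5|y + 7|/(49/2), which is < ϵ when |y + 7| < (49/10)ϵ.
Take δ = min(7/2, (49/10)ϵ). Then 0 < |y + 7| < δ gives both |y + 7| < 7/2 and |y + 7| < (49/10)ϵ, so |5/y + 5/7| < ϵ.

δ = min(7/2, (49/10)ϵ)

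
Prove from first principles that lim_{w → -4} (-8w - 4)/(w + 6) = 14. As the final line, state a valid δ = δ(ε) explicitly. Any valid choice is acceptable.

Fix ε > 0. We want δ > 0 with 0 < |w + 4| < δ ⇒ |(-8w - 4)/(w + 6) − 14| < ε.
Combining over a common denominator, (-8w - 4)/(w + 6) − 14 = [(-8w - 4)·2 − 28·(w + 6)] / [2·(w + 6)] = -44(w + 4) / (2(w + 6)).
So |(-8w - 4)/(w + 6) − 14| = 44|w + 4| / (2·|w + 6|).
Restrict δ ≤ 1. Then |w + 4| < 1 gives |w + 6| = |(w + 4) + 2| ≥ 2 − 1 = 1.
Hence |(-8w - 4)/(w + 6) − 14| < 44|w + 4|/(2·1) = 22|w + 4|, which is < ε once |w + 4| < (1/22)ε.
Take δ = min(1, (1/22)ε). Then 0 < |w + 4| < δ forces both bounds, so |(-8w - 4)/(w + 6) − 14| < ε.

δ = min(1, (1/22)ε)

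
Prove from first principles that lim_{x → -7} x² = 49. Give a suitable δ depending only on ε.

δ = min(1, ε/15)

Fix ε > 0. We seek δ > 0 with 0 < |x + 7| < δ ⇒ |x² − 49| < ε.
Factor: x² − 49 = (x + 7)(x - 7), so |x² − 49| = |x + 7|·|x - 7|.
Impose δ ≤ 1 so that |x| < 8; then |x - 7| ≤ 15.
Hence |x² − 49| ≤ 15|x + 7|, which is < ε once |x + 7| < ε/15.
Take δ = min(1, ε/15). If 0 < |x + 7| < δ then both bounds hold and |x² − 49| ≤ 15|x + 7| < 15·(ε/15) = ε.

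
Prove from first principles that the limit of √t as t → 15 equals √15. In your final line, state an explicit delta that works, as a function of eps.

delta = min(15, √15·eps)

Suppose eps > 0. We want delta > 0 such that 0 < |t − 15| < delta implies |√t − √15| < eps.
Multiplying by the conjugate, |√t − √15| = |t − 15|/(√t + √15).
Restrict delta ≤ 15 so that |t − 15| < 15 forces t > 0, and then √t + √15 > √15.
Hence |√t − √15| < |t − 15|/√15, which is < eps once |t − 15| < √15·eps.
Take delta = min(15, √15·eps). If 0 < |t − 15| < delta then t > 0 and |√t − √15| < |t − 15|/√15 < eps.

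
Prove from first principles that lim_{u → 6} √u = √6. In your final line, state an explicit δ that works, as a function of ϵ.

δ = min(6, √6·ϵ)

Fix ϵ > 0. We want δ > 0 such that 0 < |u − 6| < δ implies |√u − √6| < ϵ.
Multiplying by the conjugate, |√u − √6| = |u − 6|/(√u + √6).
Restrict δ ≤ 6 so that |u − 6| < 6 forces u > 0, and then √u + √6 > √6.
Hence |√u − √6| < |u − 6|/√6, which is < ϵ once |u − 6| < √6·ϵ.
Take δ = min(6, √6·ϵ). If 0 < |u − 6| < δ then u > 0 and |√u − √6| < |u − 6|/√6 < ϵ.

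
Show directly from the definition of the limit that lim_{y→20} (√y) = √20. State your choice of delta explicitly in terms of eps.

Let eps > 0 be given. We want delta > 0 such that 0 < |y − 20| < delta implies |√y − √20| < eps.
Multiplying by the conjugate, |√y − √20| = |y − 20|/(√y + √20).
Restrict delta ≤ 20 so that |y − 20| < 20 forces y > 0, and then √y + √20 > √20.
Hence |√y − √20| < |y − 20|/√20, which is < eps once |y − 20| < √20·eps.
Take delta = min(20, √20·eps). If 0 < |y − 20| < delta then y > 0 and |√y − √20| < |y − 20|/√20 < eps.

delta = min(20, √20·eps)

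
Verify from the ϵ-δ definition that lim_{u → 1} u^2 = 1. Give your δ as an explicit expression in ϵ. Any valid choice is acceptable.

Suppose ϵ > 0. We seek δ > 0 with 0 < |u − 1| < δ ⇒ |u^2 − 1| < ϵ.
Factor: u^2 − 1 = (u − 1)(u + 1), so |u^2 − 1| = |u − 1|·|u + 1|.
Restrict δ ≤ 2. Then |u − 1| < 2 gives |u| < 3, so by the triangle inequality |u + 1| ≤ 3 + 1 = 4.
Hence |u^2 − 1| ≤ 4|u − 1|, which is < ϵ once |u − 1| < ϵ/4.
Take δ = min(2, ϵ/4). If 0 < |u − 1| < δ then both bounds hold and |u^2 − 1| ≤ 4|u − 1| < 4·(ϵ/4) = ϵ.

δ = min(2, ϵ/4)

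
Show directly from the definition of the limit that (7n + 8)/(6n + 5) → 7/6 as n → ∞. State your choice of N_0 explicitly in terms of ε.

Fix ε > 0. For n ≥ 1, |(7n + 8)/(6n + 5) − (7/6)| = |13|/(6(6n + 5)) = 13/(6(6n + 5)).
Since 6n + 5 ≥ 6n for n ≥ 1, this is ≤ 13/(6·6n) = (13/36)/n.
So |(7n + 8)/(6n + 5) − (7/6)| < ε whenever n > (13/36)/ε.
Take N_0 = (13/36)/ε. If n > N_0 then |(7n + 8)/(6n + 5) − (7/6)| ≤ (13/36)/n < ε.

N_0 = (13/36)/ε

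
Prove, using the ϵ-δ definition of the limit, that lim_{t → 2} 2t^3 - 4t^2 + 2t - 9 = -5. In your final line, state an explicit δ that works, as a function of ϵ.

δ = min(2, ϵ/34)

Fix ϵ > 0. We want δ > 0 such that 0 < |t − 2| < δ implies |(2t^3 - 4t^2 + 2t - 9) + 5| < ϵ.
(2t^3 - 4t^2 + 2t - 9) + 5 = 2t^3 - 4t^2 + 2t - 4 = (t − 2)(2t^2 + 2).
So |(2t^3 - 4t^2 + 2t - 9) + 5| = |t − 2|·|2t^2 + 2|.
Require δ ≤ 2. Then |t − 2| < 2 gives |t| < 4, and by the triangle inequality |2t^2 + 2| ≤ 2·4^2 + 2 = 34.
Hence |(2t^3 - 4t^2 + 2t - 9) + 5| ≤ 34|t − 2| < ϵ provided |t − 2| < ϵ/34.
Choosing δ = min(2, ϵ/34) ensures both conditions, hence |(2t^3 - 4t^2 + 2t - 9) + 5| < ϵ.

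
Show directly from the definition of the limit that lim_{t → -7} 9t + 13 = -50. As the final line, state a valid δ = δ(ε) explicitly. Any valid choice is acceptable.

δ = ε/9

Let ε > 0 be given. We need δ > 0 so that 0 < |t + 7| < δ implies |(9t + 13) + 50| < ε.
Since (9t + 13) + 50 = 9(t + 7), we have |(9t + 13) + 50| = 9|t + 7|.
So 9|t + 7| < ε exactly when |t + 7| < ε/9.
Take δ = ε/9. If 0 < |t + 7| < δ then |(9t + 13) + 50| = 9|t + 7| < 9·(ε/9) = ε.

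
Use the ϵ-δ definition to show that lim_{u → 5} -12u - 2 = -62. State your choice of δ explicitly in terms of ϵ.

δ = ϵ/12

Let ϵ > 0 be given. We need δ > 0 so that 0 < |u − 5| < δ implies |(-12u - 2) + 62| < ϵ.
|(-12u - 2) + 62| = |-12u + 60| = 12|u − 5|.
Thus it suffices that |u − 5| < ϵ/12.
Take δ = ϵ/12. If 0 < |u − 5| < δ then |(-12u - 2) + 62| = 12|u − 5| < 12·(ϵ/12) = ϵ.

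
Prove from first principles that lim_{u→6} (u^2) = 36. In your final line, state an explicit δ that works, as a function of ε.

δ = min(1, ε/13)

Let ε > 0. We seek δ > 0 with 0 < |u − 6| < δ ⇒ |u^2 − 36| < ε.
Factor: u^2 − 36 = (u − 6)(u + 6), so |u^2 − 36| = |u − 6|·|u + 6|.
Restrict δ ≤ 1. Then |u − 6| < 1 gives |u| < 7, so by the triangle inequality |u + 6| ≤ 7 + 6 = 13.
Hence |u^2 − 36| ≤ 13|u − 6|, which is < ε once |u − 6| < ε/13.
Take δ = min(1, ε/13). If 0 < |u − 6| < δ then both bounds hold and |u^2 − 36| ≤ 13|u − 6| < 13·(ε/13) = ε.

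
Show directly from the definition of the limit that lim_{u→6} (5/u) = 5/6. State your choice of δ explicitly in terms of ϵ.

Let ϵ > 0. We seek δ > 0 such that 0 < |u − 6| < δ implies |5/u − (5/6)| < ϵ.
|5/u − (5/6)| = 5·|6 − u|/(6·|u|) = 5|u − 6|/(6|u|).
Require δ ≤ 3 so that |u| > 6 − 3 = 3, hence 6|u| > 18.
Then |5/u − (5/6)| < 5|u − 6|/18, which is < ϵ when |u − 6| < (18/5)ϵ.
Take δ = min(3, (18/5)ϵ). Then 0 < |u − 6| < δ gives both |u − 6| < 3 and |u − 6| < (18/5)ϵ, so |5/u − (5/6)| < ϵ.

δ = min(3, (18/5)ϵ)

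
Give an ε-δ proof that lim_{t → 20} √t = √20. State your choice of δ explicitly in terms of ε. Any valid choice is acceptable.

Fix ε > 0. We want δ > 0 such that 0 < |t − 20| < δ implies |√t − √20| < ε.
Rationalise: √t − √20 = (t − 20)/(√t + √20), so |√t − √20| = |t − 20|/(√t + √20).
Restrict δ ≤ 20 so that |t − 20| < 20 forces t > 0, and then √t + √20 > √20.
Hence |√t − √20| < |t − 20|/√20, which is < ε once |t − 20| < √20·ε.
Take δ = min(20, √20·ε). If 0 < |t − 20| < δ then t > 0 and |√t − √20| < |t − 20|/√20 < ε.

δ = min(20, √20·ε)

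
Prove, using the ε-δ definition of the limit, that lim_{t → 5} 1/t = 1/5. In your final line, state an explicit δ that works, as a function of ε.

Let ε > 0 be given. We seek δ > 0 such that 0 < |t − 5| < δ implies |1/t − (1/5)| < ε.
|1/t − (1/5)| = |5 − t|/(5·|t|) = |t − 5|/(5|t|).
Restrict δ ≤ 5/2. Then |t − 5| < 5/2 gives |t| > 5/2, so 5|t| > 25/2.
Then |1/t − (1/5)| < |t − 5|/(25/2), which is < ε when |t − 5| < (25/2)ε.
Take δ = min(5/2, (25/2)ε). Then 0 < |t − 5| < δ gives both |t − 5| < 5/2 and |t − 5| < (25/2)ε, so |1/t − (1/5)| < ε.

δ = min(5/2, (25/2)ε)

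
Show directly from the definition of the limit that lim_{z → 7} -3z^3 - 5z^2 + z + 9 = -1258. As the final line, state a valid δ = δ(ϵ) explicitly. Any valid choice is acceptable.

Let ϵ > 0. We want δ > 0 such that 0 < |z − 7| < δ implies |(-3z^3 - 5z^2 + z + 9) + 1258| < ϵ.
(-3z^3 - 5z^2 + z + 9) + 1258 = -3z^3 - 5z^2 + z + 1267 = (z − 7)(-3z^2 - 26z - 181).
So |(-3z^3 - 5z^2 + z + 9) + 1258| = |z − 7|·|-3z^2 - 26z - 181|.
Assume first that |z − 7| < 1, so |z| < 8. Then |-3z^2 - 26z - 181| ≤ 3·8^2 + 26·8 + 181 = 581.
Hence |(-3z^3 - 5z^2 + z + 9) + 1258| ≤ 581|z − 7| < ϵ provided |z − 7| < ϵ/581.
Choosing δ = min(1, ϵ/581) ensures both conditions, hence |(-3z^3 - 5z^2 + z + 9) + 1258| < ϵ.

δ = min(1, ϵ/581)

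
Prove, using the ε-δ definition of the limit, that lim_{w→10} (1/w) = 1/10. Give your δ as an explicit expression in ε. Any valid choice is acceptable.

Let ε > 0. We seek δ > 0 such that 0 < |w − 10| < δ implies |1/w − (1/10)| < ε.
|1/w − (1/10)| = |10 − w|/(10·|w|) = |w − 10|/(10|w|).
Restrict δ ≤ 5. Then |w − 10| < 5 gives |w| > 5, so 10|w| > 50.
Then |1/w − (1/10)| < |w − 10|/50, which is < ε when |w − 10| < 50ε.
Take δ = min(5, 50ε). Then 0 < |w − 10| < δ gives both |w − 10| < 5 and |w − 10| < 50ε, so |1/w − (1/10)| < ε.

δ = min(5, 50ε)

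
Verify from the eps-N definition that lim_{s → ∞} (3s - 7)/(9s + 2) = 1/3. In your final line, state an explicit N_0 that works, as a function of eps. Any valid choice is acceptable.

Let eps > 0. We seek N_0 > 0 such that s > N_0 implies |(3s - 7)/(9s + 2) − (1/3)| < eps.
(3s - 7)/(9s + 2) − (1/3) = (9(3s - 7) − 3(9s + 2)) / (9(9s + 2)) = -69/(9(9s + 2)).
For s > 0 we have 9s + 2 > 9s, so |(3s - 7)/(9s + 2) − (1/3)| = 69/(9(9s + 2)) < 69/(9·9s) = (23/27)/s.
Thus |(3s - 7)/(9s + 2) − (1/3)| < eps whenever s > (23/27)/eps.
Take N_0 = (23/27)/eps. If s > N_0 then |(3s - 7)/(9s + 2) − (1/3)| < (23/27)/s < eps.

N_0 = (23/27)/eps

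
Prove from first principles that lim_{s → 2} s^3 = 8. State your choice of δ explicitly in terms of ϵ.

Let ϵ > 0. We seek δ > 0 with 0 < |s − 2| < δ ⇒ |s^3 − 8| < ϵ.
Factor: s^3 − 8 = (s − 2)(s^2 + 2s + 4), so |s^3 − 8| = |s − 2|·|s^2 + 2s + 4|.
Impose δ ≤ 2 so that |s| < 4; then |s^2 + 2s + 4| ≤ 28.
Hence |s^3 − 8| ≤ 28|s − 2|, which is < ϵ once |s − 2| < ϵ/28.
Take δ = min(2, ϵ/28). If 0 < |s − 2| < δ then both bounds hold and |s^3 − 8| ≤ 28|s − 2| < 28·(ϵ/28) = ϵ.

δ = min(2, ϵ/28)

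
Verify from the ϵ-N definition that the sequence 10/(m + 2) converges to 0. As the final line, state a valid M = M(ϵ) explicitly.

Let ϵ > 0 be given. For m ≥ 1, |10/(m + 2) − 0| = 10/(m + 2) ≤ 10/m.
We need 10/m < ϵ, i.e. m > 10/ϵ.
Take M = 10/ϵ. If m > M then |10/(m + 2)| ≤ 10/m < ϵ.

M = 10/ϵ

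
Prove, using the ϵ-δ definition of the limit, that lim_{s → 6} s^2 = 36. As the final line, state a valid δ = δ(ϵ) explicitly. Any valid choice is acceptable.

Let ϵ > 0 be given. We seek δ > 0 with 0 < |s − 6| < δ ⇒ |s^2 − 36| < ϵ.
Factor: s^2 − 36 = (s − 6)(s + 6), so |s^2 − 36| = |s − 6|·|s + 6|.
Restrict δ ≤ 2. Then |s − 6| < 2 gives |s| < 8, so by the triangle inequality |s + 6| ≤ 8 + 6 = 14.
Hence |s^2 − 36| ≤ 14|s − 6|, which is < ϵ once |s − 6| < ϵ/14.
Take δ = min(2, ϵ/14). If 0 < |s − 6| < δ then both bounds hold and |s^2 − 36| ≤ 14|s − 6| < 14·(ϵ/14) = ϵ.

δ = min(2, ϵ/14)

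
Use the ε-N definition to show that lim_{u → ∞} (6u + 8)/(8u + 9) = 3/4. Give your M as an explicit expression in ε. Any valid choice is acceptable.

M = (5/32)/ε

Let ε > 0. We seek M > 0 such that u > M implies |(6u + 8)/(8u + 9) − (3/4)| < ε.
(6u + 8)/(8u + 9) − (3/4) = (8(6u + 8) − 6(8u + 9)) / (8(8u + 9)) = 10/(8(8u + 9)).
For u > 0 we have 8u + 9 > 8u, so |(6u + 8)/(8u + 9) − (3/4)| = 10/(8(8u + 9)) < 10/(8·8u) = (5/32)/u.
Thus |(6u + 8)/(8u + 9) − (3/4)| < ε whenever u > (5/32)/ε.
Take M = (5/32)/ε. If u > M then |(6u + 8)/(8u + 9) − (3/4)| < (5/32)/u < ε.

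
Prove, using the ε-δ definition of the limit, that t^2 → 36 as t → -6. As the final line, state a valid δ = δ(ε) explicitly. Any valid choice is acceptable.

Let ε > 0. We seek δ > 0 with 0 < |t + 6| < δ ⇒ |t^2 − 36| < ε.
Factor: t^2 − 36 = (t + 6)(t - 6), so |t^2 − 36| = |t + 6|·|t - 6|.
Restrict δ ≤ 1. Then |t + 6| < 1 gives |t| < 7, so by the triangle inequality |t - 6| ≤ 7 + 6 = 13.
Hence |t^2 − 36| ≤ 13|t + 6|, which is < ε once |t + 6| < ε/13.
Take δ = min(1, ε/13). If 0 < |t + 6| < δ then both bounds hold and |t^2 − 36| ≤ 13|t + 6| < 13·(ε/13) = ε.

δ = min(1, ε/13)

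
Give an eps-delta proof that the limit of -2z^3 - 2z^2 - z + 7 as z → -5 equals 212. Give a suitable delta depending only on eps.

Let eps > 0 be given. We want delta > 0 such that 0 < |z + 5| < delta implies |(-2z^3 - 2z^2 - z + 7) − 212| < eps.
(-2z^3 - 2z^2 - z + 7) − 212 = -2z^3 - 2z^2 - z - 205 = (z + 5)(-2z^2 + 8z - 41).
So |(-2z^3 - 2z^2 - z + 7) − 212| = |z + 5|·|-2z^2 + 8z - 41|.
Assume first that |z + 5| < 1, so |z| < 6. Then |-2z^2 + 8z - 41| ≤ 2·6^2 + 8·6 + 41 = 161.
Hence |(-2z^3 - 2z^2 - z + 7) − 212| ≤ 161|z + 5| < eps provided |z + 5| < eps/161.
Choosing delta = min(1, eps/161) ensures both conditions, hence |(-2z^3 - 2z^2 - z + 7) − 212| < eps.

delta = min(1, eps/161)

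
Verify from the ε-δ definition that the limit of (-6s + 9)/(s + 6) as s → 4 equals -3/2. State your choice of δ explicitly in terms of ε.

Fix ε > 0. We want δ > 0 with 0 < |s − 4| < δ ⇒ |(-6s + 9)/(s + 6) + 3/2| < ε.
Combining over a common denominator, (-6s + 9)/(s + 6) + 3/2 = [(-6s + 9)·10 − (-15)·(s + 6)] / [10·(s + 6)] = -45(s − 4) / (10(s + 6)).
So |(-6s + 9)/(s + 6) + 3/2| = 45|s − 4| / (10·|s + 6|).
Require δ ≤ 5, so |s + 6| ≥ |10| − |s − 4| > 10 − 5 = 5.
Hence |(-6s + 9)/(s + 6) + 3/2| < 45|s − 4|/(10·5) = (9/10)|s − 4|, which is < ε once |s − 4| < (10/9)ε.
Take δ = min(5, (10/9)ε). Then 0 < |s − 4| < δ forces both bounds, so |(-6s + 9)/(s + 6) + 3/2| < ε.

δ = min(5, (10/9)ε)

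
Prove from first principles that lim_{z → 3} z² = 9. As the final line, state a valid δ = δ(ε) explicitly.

δ = min(1, ε/7)

Suppose ε > 0. We seek δ > 0 with 0 < |z − 3| < δ ⇒ |z² − 9| < ε.
Factor: z² − 9 = (z − 3)(z + 3), so |z² − 9| = |z − 3|·|z + 3|.
Restrict δ ≤ 1. Then |z − 3| < 1 gives |z| < 4, so by the triangle inequality |z + 3| ≤ 4 + 3 = 7.
Hence |z² − 9| ≤ 7|z − 3|, which is < ε once |z − 3| < ε/7.
Take δ = min(1, ε/7). If 0 < |z − 3| < δ then both bounds hold and |z² − 9| ≤ 7|z − 3| < 7·(ε/7) = ε.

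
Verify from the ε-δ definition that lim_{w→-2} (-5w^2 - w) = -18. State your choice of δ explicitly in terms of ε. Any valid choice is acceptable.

Let ε > 0. We want δ > 0 such that 0 < |w + 2| < δ implies |(-5w^2 - w) + 18| < ε.
(-5w^2 - w) + 18 = -5w^2 - w + 18 = (w + 2)(-5w + 9).
So |(-5w^2 - w) + 18| = |w + 2|·|-5w + 9|.
Require δ ≤ 1. Then |w + 2| < 1 gives |w| < 3, and by the triangle inequality |-5w + 9| ≤ 5·3 + 9 = 24.
Hence |(-5w^2 - w) + 18| ≤ 24|w + 2| < ε provided |w + 2| < ε/24.
Take δ = min(1, ε/24). Then 0 < |w + 2| < δ gives both |w + 2| < 1 and |w + 2| < ε/24, so |(-5w^2 - w) + 18| < ε.

δ = min(1, ε/24)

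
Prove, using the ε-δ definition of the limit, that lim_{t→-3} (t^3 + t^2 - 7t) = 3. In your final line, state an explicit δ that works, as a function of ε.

Let ε > 0. We want δ > 0 such that 0 < |t + 3| < δ implies |(t^3 + t^2 - 7t) − 3| < ε.
(t^3 + t^2 - 7t) − 3 = t^3 + t^2 - 7t - 3 = (t + 3)(t^2 - 2t - 1).
So |(t^3 + t^2 - 7t) − 3| = |t + 3|·|t^2 - 2t - 1|.
Require δ ≤ 1. Then |t + 3| < 1 gives |t| < 4, and by the triangle inequality |t^2 - 2t - 1| ≤ 4^2 + 2·4 + 1 = 25.
Hence |(t^3 + t^2 - 7t) − 3| ≤ 25|t + 3| < ε provided |t + 3| < ε/25.
Choosing δ = min(1, ε/25) ensures both conditions, hence |(t^3 + t^2 - 7t) − 3| < ε.

δ = min(1, ε/25)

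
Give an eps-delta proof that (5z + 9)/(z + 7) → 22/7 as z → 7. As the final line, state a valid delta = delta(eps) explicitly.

delta = min(7, (49/13)eps)

Let eps > 0 be given. We want delta > 0 with 0 < |z − 7| < delta ⇒ |(5z + 9)/(z + 7) − (22/7)| < eps.
Combining over a common denominator, (5z + 9)/(z + 7) − (22/7) = [(5z + 9)·14 − 44·(z + 7)] / [14·(z + 7)] = 26(z − 7) / (14(z + 7)).
So |(5z + 9)/(z + 7) − (22/7)| = 26|z − 7| / (14·|z + 7|).
Require delta ≤ 7, so |z + 7| ≥ |14| − |z − 7| > 14 − 7 = 7.
Hence |(5z + 9)/(z + 7) − (22/7)| < 26|z − 7|/(14·7) = (13/49)|z − 7|, which is < eps once |z − 7| < (49/13)eps.
Take delta = min(7, (49/13)eps). Then 0 < |z − 7| < delta forces both bounds, so |(5z + 9)/(z + 7) − (22/7)| < eps.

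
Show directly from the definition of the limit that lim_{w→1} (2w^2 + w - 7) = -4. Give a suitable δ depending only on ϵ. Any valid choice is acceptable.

δ = min(1, ϵ/7)

Let ϵ > 0. We want δ > 0 such that 0 < |w − 1| < δ implies |(2w^2 + w - 7) + 4| < ϵ.
(2w^2 + w - 7) + 4 = 2w^2 + w - 3 = (w − 1)(2w + 3).
So |(2w^2 + w - 7) + 4| = |w − 1|·|2w + 3|.
Assume first that |w − 1| < 1, so |w| < 2. Then |2w + 3| ≤ 2·2 + 3 = 7.
Hence |(2w^2 + w - 7) + 4| ≤ 7|w − 1| < ϵ provided |w − 1| < ϵ/7.
Take δ = min(1, ϵ/7). Then 0 < |w − 1| < δ gives both |w − 1| < 1 and |w − 1| < ϵ/7, so |(2w^2 + w - 7) + 4| < ϵ.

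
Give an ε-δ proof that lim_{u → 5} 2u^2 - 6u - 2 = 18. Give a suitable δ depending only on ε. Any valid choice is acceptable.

Let ε > 0. We want δ > 0 such that 0 < |u − 5| < δ implies |(2u^2 - 6u - 2) − 18| < ε.
(2u^2 - 6u - 2) − 18 = 2u^2 - 6u - 20 = (u − 5)(2u + 4).
So |(2u^2 - 6u - 2) − 18| = |u − 5|·|2u + 4|.
Require δ ≤ 1. Then |u − 5| < 1 gives |u| < 6, and by the triangle inequality |2u + 4| ≤ 2·6 + 4 = 16.
Hence |(2u^2 - 6u - 2) − 18| ≤ 16|u − 5| < ε provided |u − 5| < ε/16.
Choosing δ = min(1, ε/16) ensures both conditions, hence |(2u^2 - 6u - 2) − 18| < ε.

δ = min(1, ε/16)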